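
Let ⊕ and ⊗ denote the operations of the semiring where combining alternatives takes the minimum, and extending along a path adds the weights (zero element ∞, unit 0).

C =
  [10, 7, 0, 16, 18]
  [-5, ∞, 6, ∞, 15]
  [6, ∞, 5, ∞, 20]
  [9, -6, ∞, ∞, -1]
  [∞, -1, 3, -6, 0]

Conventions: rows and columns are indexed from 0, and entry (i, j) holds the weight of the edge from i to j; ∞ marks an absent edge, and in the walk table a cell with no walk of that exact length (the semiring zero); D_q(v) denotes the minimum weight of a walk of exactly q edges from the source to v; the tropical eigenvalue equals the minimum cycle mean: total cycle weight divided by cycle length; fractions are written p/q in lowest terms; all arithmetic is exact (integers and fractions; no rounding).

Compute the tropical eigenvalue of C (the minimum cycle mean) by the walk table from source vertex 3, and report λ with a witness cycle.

q=0: [∞, ∞, ∞, 0, ∞]
q=1: [9, -6, ∞, ∞, -1]
q=2: [-11, -2, 0, -7, -1]
q=3: [-7, -13, -11, -7, -8]
q=4: [-18, -13, -7, -14, -8]
q=5: [-18, -20, -18, -14, -15]
Optimal cycle mean attained by: cycle 3->4->3, total (-1) + (-6), length 2.
Answer: λ = -7/2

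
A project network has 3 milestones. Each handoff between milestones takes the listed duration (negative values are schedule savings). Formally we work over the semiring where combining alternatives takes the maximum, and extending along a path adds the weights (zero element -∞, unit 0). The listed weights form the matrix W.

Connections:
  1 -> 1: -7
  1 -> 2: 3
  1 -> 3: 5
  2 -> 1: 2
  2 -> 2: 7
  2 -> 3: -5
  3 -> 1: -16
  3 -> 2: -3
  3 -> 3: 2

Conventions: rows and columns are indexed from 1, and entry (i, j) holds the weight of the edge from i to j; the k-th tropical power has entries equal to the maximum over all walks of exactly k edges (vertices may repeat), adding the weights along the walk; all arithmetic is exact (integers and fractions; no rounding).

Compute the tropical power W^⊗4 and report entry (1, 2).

W^⊗2:
  [5, 10, 7]
  [9, 14, 7]
  [-1, 4, 4]
W^⊗3:
  [12, 17, 10]
  [16, 21, 14]
  [6, 11, 6]
W^⊗4:
  [19, 24, 17]
  [23, 28, 21]
  [13, 18, 11]
Key observation: the optimum is the walk 1->2->2->2->2, with weight 3 + 7 + 7 + 7 = 24.
Optimal value attained by: walk 1->2->2->2->2.
Answer: (W^⊗4)[1][2] = 24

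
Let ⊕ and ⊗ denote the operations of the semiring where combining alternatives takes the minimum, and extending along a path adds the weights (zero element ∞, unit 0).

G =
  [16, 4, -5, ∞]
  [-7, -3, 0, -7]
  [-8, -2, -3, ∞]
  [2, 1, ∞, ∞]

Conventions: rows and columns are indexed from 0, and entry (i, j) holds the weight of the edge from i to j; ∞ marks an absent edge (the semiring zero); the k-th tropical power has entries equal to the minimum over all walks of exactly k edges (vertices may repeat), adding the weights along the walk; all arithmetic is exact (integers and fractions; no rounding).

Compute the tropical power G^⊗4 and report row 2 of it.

G^⊗2:
  [-13, -7, -8, -3]
  [-10, -6, -12, -10]
  [-11, -5, -13, -9]
  [-6, -2, -3, -6]
G^⊗3:
  [-16, -10, -18, -14]
  [-20, -14, -15, -13]
  [-21, -15, -16, -12]
  [-11, -5, -11, -9]
G^⊗4:
  [-26, -20, -21, -17]
  [-23, -17, -25, -21]
  [-24, -18, -26, -22]
  [-19, -13, -16, -12]
Answer: row 2 of G^⊗4 = [-24, -18, -26, -22]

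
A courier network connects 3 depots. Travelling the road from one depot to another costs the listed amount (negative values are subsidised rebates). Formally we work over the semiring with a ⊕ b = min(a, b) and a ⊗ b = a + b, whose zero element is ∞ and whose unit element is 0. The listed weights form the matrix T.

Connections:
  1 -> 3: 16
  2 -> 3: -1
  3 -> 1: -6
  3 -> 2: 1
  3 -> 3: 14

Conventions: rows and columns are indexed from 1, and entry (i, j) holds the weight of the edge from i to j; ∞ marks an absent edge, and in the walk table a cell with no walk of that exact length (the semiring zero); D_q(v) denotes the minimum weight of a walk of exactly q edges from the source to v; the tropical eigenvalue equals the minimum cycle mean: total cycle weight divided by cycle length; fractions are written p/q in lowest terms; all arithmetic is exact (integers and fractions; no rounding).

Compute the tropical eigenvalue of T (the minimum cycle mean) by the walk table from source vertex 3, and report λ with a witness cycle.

q=0: [∞, ∞, 0]
q=1: [-6, 1, 14]
q=2: [8, 15, 0]
q=3: [-6, 1, 14]
Optimal cycle mean attained by: cycle 2->3->2, total (-1) + 1, length 2.
Answer: λ = 0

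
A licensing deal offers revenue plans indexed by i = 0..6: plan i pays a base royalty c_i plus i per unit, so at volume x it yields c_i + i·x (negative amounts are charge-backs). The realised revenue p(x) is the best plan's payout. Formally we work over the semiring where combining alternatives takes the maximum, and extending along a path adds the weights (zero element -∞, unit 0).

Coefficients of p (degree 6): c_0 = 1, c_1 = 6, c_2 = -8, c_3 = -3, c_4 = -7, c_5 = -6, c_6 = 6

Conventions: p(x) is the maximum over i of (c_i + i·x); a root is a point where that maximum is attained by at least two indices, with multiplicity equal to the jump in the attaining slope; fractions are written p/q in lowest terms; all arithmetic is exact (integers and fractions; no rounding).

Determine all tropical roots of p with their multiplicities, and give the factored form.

hull edge (i=0, c=1) to (i=1, c=6): slope 5, span 1
hull edge (i=1, c=6) to (i=6, c=6): slope 0, span 5
Factored form: p(x) = 6 ⊗ (x ⊕ (-5)) ⊗ (x ⊕ 0) ⊗ (x ⊕ 0) ⊗ (x ⊕ 0) ⊗ (x ⊕ 0) ⊗ (x ⊕ 0)
Answer: roots = -5 (mult 1), 0 (mult 5)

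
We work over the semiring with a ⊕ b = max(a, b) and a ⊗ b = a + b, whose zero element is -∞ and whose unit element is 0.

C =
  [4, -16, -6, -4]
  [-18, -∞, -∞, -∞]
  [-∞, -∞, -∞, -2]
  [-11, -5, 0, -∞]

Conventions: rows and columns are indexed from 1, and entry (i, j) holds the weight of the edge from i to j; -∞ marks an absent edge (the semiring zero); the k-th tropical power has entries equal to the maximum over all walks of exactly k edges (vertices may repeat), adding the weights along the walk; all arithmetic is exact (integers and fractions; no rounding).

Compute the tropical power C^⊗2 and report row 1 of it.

C^⊗2:
  [8, -9, -2, 0]
  [-14, -34, -24, -22]
  [-13, -7, -2, -∞]
  [-7, -27, -17, -2]
Answer: row 1 of C^⊗2 = [8, -9, -2, 0]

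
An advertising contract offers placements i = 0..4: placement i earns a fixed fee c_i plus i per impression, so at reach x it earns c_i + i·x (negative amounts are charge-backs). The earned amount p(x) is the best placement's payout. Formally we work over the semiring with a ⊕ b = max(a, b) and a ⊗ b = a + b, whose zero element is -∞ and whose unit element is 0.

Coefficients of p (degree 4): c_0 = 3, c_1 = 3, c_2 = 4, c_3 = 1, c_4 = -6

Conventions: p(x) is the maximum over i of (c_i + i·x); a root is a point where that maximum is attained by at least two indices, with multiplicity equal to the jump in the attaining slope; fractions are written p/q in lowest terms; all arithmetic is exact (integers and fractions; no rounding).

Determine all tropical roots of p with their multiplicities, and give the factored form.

hull edge (i=0, c=3) to (i=2, c=4): slope 1/2, span 2
hull edge (i=2, c=4) to (i=3, c=1): slope -3, span 1
hull edge (i=3, c=1) to (i=4, c=-6): slope -7, span 1
Factored form: p(x) = -6 ⊗ (x ⊕ (-1/2)) ⊗ (x ⊕ (-1/2)) ⊗ (x ⊕ 3) ⊗ (x ⊕ 7)
Answer: roots = -1/2 (mult 2), 3 (mult 1), 7 (mult 1)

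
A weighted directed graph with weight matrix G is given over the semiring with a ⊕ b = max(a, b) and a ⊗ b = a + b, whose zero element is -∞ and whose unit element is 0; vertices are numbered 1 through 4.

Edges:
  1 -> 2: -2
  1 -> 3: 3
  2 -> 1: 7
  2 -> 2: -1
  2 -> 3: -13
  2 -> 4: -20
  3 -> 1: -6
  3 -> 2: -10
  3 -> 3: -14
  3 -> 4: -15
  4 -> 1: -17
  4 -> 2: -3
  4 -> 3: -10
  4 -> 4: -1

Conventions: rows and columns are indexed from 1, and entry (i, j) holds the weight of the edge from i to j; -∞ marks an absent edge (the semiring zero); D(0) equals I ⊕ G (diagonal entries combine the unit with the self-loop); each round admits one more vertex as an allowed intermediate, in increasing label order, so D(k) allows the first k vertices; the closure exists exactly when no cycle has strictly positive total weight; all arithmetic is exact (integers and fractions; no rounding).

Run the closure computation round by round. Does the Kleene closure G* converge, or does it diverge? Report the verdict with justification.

D(0):
  [0, -2, 3, -∞]
  [7, 0, -13, -20]
  [-6, -10, 0, -15]
  [-17, -3, -10, 0]
Detection: at round 1, diagonal entry (2, 2) turns strictly positive.
Key observation: the cycle 2->1->2 has total weight 7 + (-2), which is strictly positive.
Answer: DIVERGES — positive cycle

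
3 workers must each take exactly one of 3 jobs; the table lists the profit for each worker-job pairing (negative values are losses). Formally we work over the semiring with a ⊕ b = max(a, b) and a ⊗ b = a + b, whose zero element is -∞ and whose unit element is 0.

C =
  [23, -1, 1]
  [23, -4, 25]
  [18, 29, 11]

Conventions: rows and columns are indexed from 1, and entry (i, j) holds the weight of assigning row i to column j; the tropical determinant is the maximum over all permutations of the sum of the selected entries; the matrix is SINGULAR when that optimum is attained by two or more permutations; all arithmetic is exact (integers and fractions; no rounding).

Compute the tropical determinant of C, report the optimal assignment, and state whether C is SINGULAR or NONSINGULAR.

σ = (1, 2, 3): 23 + (-4) + 11 = 30
σ = (1, 3, 2): 23 + 25 + 29 = 77
σ = (2, 1, 3): (-1) + 23 + 11 = 33
σ = (2, 3, 1): (-1) + 25 + 18 = 42
σ = (3, 1, 2): 1 + 23 + 29 = 53
σ = (3, 2, 1): 1 + (-4) + 18 = 15
Optimal value attained by: σ = (1, 3, 2).
Answer: det⊕(C) = 77; verdict: NONSINGULAR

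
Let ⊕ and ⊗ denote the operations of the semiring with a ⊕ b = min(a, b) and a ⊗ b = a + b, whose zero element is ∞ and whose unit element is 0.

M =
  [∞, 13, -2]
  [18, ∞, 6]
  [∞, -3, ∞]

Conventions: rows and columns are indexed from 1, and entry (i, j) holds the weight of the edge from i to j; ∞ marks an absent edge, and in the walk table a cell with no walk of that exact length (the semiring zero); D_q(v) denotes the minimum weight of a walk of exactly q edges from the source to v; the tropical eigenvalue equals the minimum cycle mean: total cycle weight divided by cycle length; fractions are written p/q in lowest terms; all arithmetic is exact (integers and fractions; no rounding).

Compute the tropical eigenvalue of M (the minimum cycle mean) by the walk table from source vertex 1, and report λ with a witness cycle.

q=0: [0, ∞, ∞]
q=1: [∞, 13, -2]
q=2: [31, -5, 19]
q=3: [13, 16, 1]
Optimal cycle mean attained by: cycle 2->3->2, total 6 + (-3), length 2.
Answer: λ = 3/2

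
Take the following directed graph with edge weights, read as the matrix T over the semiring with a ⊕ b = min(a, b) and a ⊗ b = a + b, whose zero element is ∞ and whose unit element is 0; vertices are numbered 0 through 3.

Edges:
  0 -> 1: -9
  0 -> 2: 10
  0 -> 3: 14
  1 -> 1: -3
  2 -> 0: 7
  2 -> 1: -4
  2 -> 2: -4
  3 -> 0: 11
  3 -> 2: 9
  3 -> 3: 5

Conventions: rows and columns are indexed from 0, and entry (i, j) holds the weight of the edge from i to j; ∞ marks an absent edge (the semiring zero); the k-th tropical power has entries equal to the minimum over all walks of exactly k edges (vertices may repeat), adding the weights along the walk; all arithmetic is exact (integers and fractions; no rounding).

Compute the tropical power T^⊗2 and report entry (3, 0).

T^⊗2:
  [17, -12, 6, 19]
  [∞, -6, ∞, ∞]
  [3, -8, -8, 21]
  [16, 2, 5, 10]
Key observation: the optimum is the walk 3->2->0, with weight 9 + 7 = 16.
Optimal value attained by: walk 3->2->0.
Answer: (T^⊗2)[3][0] = 16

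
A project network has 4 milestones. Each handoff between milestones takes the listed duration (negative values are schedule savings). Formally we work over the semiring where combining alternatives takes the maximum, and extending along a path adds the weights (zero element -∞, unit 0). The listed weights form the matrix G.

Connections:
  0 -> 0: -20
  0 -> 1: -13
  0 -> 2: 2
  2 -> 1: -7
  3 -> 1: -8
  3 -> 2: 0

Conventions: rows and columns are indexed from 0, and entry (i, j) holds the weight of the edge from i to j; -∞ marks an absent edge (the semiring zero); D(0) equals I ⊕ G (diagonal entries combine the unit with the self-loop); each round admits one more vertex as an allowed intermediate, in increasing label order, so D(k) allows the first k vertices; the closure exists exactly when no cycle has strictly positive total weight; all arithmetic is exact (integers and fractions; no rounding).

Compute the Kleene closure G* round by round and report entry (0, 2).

D(0):
  [0, -13, 2, -∞]
  [-∞, 0, -∞, -∞]
  [-∞, -7, 0, -∞]
  [-∞, -8, 0, 0]
D(1):
  [0, -13, 2, -∞]
  [-∞, 0, -∞, -∞]
  [-∞, -7, 0, -∞]
  [-∞, -8, 0, 0]
D(2):
  [0, -13, 2, -∞]
  [-∞, 0, -∞, -∞]
  [-∞, -7, 0, -∞]
  [-∞, -8, 0, 0]
D(3):
  [0, -5, 2, -∞]
  [-∞, 0, -∞, -∞]
  [-∞, -7, 0, -∞]
  [-∞, -7, 0, 0]
D(4):
  [0, -5, 2, -∞]
  [-∞, 0, -∞, -∞]
  [-∞, -7, 0, -∞]
  [-∞, -7, 0, 0]
Answer: G*[0][2] = 2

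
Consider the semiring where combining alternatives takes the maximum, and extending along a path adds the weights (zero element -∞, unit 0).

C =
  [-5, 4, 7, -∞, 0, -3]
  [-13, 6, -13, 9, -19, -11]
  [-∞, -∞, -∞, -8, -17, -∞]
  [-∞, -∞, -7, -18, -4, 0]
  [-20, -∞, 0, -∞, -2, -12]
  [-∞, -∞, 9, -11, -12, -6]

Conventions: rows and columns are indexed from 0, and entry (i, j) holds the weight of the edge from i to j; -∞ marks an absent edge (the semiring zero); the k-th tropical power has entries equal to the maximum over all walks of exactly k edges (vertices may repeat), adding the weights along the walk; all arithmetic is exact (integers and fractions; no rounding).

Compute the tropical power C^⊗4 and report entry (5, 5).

C^⊗2:
  [-9, 10, 6, 13, -2, -7]
  [-7, 12, 2, 15, 5, 9]
  [-37, -∞, -15, -26, -12, -8]
  [-24, -∞, 9, -11, -6, -6]
  [-22, -16, -2, -8, -4, -14]
  [-32, -∞, 3, 1, -8, -11]
C^⊗3:
  [-3, 16, 6, 19, 9, 13]
  [-1, 18, 18, 21, 11, 15]
  [-32, -33, 1, -19, -14, -14]
  [-26, -20, 3, 1, -8, -11]
  [-24, -10, -4, -7, -6, -8]
  [-28, -28, -2, -5, -3, 1]
C^⊗4:
  [3, 22, 22, 25, 15, 19]
  [5, 24, 24, 27, 17, 21]
  [-34, -27, -5, -7, -16, -19]
  [-28, -14, -2, -5, -3, 1]
  [-23, -4, 1, -1, -8, -7]
  [-23, -22, 10, -10, -5, -5]
Key observation: the optimum is the walk 5->2->3->5->5, with weight 9 + (-8) + 0 + (-6) = -5.
Optimal value attained by: walk 5->2->3->5->5.
Answer: (C^⊗4)[5][5] = -5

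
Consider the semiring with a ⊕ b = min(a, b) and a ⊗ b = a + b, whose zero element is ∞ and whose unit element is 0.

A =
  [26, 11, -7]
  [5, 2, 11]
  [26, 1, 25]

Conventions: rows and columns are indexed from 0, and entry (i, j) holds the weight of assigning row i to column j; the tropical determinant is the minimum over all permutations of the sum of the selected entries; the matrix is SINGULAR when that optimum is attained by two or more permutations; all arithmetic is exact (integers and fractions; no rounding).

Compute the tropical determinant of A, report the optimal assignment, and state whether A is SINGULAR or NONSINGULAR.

σ = (0, 1, 2): 26 + 2 + 25 = 53
σ = (0, 2, 1): 26 + 11 + 1 = 38
σ = (1, 0, 2): 11 + 5 + 25 = 41
σ = (1, 2, 0): 11 + 11 + 26 = 48
σ = (2, 0, 1): (-7) + 5 + 1 = -1
σ = (2, 1, 0): (-7) + 2 + 26 = 21
Optimal value attained by: σ = (2, 0, 1).
Answer: det⊕(A) = -1; verdict: NONSINGULAR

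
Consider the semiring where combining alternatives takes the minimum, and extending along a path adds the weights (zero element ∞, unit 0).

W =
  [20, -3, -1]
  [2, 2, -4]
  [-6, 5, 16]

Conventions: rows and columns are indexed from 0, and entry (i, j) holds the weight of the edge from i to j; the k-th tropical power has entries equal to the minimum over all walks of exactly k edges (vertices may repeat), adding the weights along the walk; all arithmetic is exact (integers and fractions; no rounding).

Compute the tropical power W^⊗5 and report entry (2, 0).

W^⊗2:
  [-7, -1, -7]
  [-10, -1, -2]
  [7, -9, -7]
W^⊗3:
  [-13, -10, -8]
  [-8, -13, -11]
  [-13, -7, -13]
W^⊗4:
  [-14, -16, -14]
  [-17, -11, -17]
  [-19, -16, -14]
W^⊗5:
  [-20, -17, -20]
  [-23, -20, -18]
  [-20, -22, -20]
Key observation: the optimum is the walk 2->0->2->0->2->0, with weight (-6) + (-1) + (-6) + (-1) + (-6) = -20.
Optimal value attained by: walk 2->0->2->0->2->0.
Answer: (W^⊗5)[2][0] = -20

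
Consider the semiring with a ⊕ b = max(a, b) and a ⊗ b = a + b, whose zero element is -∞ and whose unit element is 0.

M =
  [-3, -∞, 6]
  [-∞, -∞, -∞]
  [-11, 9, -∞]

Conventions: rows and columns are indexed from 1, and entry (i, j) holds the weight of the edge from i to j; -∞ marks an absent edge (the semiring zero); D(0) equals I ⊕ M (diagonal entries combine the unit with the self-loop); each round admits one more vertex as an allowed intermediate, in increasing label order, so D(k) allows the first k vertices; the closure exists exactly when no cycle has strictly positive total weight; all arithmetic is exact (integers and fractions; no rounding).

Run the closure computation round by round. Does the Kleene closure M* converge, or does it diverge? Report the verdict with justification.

D(0):
  [0, -∞, 6]
  [-∞, 0, -∞]
  [-11, 9, 0]
D(1):
  [0, -∞, 6]
  [-∞, 0, -∞]
  [-11, 9, 0]
D(2):
  [0, -∞, 6]
  [-∞, 0, -∞]
  [-11, 9, 0]
D(3):
  [0, 15, 6]
  [-∞, 0, -∞]
  [-11, 9, 0]
Key observation: every diagonal entry stays at the unit through all rounds, so no improving cycle exists.
Answer: CONVERGES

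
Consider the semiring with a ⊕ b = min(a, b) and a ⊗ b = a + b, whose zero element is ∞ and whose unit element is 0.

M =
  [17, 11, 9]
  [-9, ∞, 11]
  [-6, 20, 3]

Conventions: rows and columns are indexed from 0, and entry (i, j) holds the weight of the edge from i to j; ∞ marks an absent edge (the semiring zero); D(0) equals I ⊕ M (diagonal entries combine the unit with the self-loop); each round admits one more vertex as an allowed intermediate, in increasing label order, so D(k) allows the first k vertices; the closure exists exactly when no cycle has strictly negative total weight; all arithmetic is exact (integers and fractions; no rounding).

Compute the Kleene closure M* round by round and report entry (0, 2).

D(0):
  [0, 11, 9]
  [-9, 0, 11]
  [-6, 20, 0]
D(1):
  [0, 11, 9]
  [-9, 0, 0]
  [-6, 5, 0]
D(2):
  [0, 11, 9]
  [-9, 0, 0]
  [-6, 5, 0]
D(3):
  [0, 11, 9]
  [-9, 0, 0]
  [-6, 5, 0]
Answer: M*[0][2] = 9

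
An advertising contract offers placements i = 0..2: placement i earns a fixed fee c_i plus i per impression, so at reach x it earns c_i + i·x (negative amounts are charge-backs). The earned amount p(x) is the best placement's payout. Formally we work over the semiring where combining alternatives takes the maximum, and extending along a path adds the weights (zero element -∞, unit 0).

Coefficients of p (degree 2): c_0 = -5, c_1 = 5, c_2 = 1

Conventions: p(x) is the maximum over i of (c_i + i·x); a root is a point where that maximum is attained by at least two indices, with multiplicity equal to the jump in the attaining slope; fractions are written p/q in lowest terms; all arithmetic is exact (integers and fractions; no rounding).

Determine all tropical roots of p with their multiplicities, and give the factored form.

hull edge (i=0, c=-5) to (i=1, c=5): slope 10, span 1
hull edge (i=1, c=5) to (i=2, c=1): slope -4, span 1
Factored form: p(x) = 1 ⊗ (x ⊕ (-10)) ⊗ (x ⊕ 4)
Answer: roots = -10 (mult 1), 4 (mult 1)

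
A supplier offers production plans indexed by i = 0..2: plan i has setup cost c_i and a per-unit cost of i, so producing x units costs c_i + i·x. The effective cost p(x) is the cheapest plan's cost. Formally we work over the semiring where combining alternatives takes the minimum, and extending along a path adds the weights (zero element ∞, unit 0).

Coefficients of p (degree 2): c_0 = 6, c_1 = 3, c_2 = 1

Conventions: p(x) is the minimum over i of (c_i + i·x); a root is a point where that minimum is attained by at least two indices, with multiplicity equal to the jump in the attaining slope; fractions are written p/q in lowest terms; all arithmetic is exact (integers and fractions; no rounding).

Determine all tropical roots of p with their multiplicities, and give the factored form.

hull edge (i=0, c=6) to (i=1, c=3): slope -3, span 1
hull edge (i=1, c=3) to (i=2, c=1): slope -2, span 1
Factored form: p(x) = 1 ⊗ (x ⊕ 2) ⊗ (x ⊕ 3)
Answer: roots = 2 (mult 1), 3 (mult 1)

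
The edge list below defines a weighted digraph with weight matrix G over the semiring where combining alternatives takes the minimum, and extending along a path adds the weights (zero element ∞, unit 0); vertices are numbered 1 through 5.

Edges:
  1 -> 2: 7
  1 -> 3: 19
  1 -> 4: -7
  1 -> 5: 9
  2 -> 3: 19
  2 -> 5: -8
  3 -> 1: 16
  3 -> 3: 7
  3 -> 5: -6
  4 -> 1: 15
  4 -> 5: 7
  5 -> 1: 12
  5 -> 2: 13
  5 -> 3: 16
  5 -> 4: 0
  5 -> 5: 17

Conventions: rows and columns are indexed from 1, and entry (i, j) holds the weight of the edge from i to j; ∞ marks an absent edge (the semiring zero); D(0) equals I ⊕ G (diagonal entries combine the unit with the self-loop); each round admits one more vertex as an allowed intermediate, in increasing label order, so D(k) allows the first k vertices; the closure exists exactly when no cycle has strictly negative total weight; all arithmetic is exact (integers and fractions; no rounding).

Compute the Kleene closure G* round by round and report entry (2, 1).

D(0):
  [0, 7, 19, -7, 9]
  [∞, 0, 19, ∞, -8]
  [16, ∞, 0, ∞, -6]
  [15, ∞, ∞, 0, 7]
  [12, 13, 16, 0, 0]
D(1):
  [0, 7, 19, -7, 9]
  [∞, 0, 19, ∞, -8]
  [16, 23, 0, 9, -6]
  [15, 22, 34, 0, 7]
  [12, 13, 16, 0, 0]
D(2):
  [0, 7, 19, -7, -1]
  [∞, 0, 19, ∞, -8]
  [16, 23, 0, 9, -6]
  [15, 22, 34, 0, 7]
  [12, 13, 16, 0, 0]
D(3):
  [0, 7, 19, -7, -1]
  [35, 0, 19, 28, -8]
  [16, 23, 0, 9, -6]
  [15, 22, 34, 0, 7]
  [12, 13, 16, 0, 0]
D(4):
  [0, 7, 19, -7, -1]
  [35, 0, 19, 28, -8]
  [16, 23, 0, 9, -6]
  [15, 22, 34, 0, 7]
  [12, 13, 16, 0, 0]
D(5):
  [0, 7, 15, -7, -1]
  [4, 0, 8, -8, -8]
  [6, 7, 0, -6, -6]
  [15, 20, 23, 0, 7]
  [12, 13, 16, 0, 0]
Answer: G*[2][1] = 4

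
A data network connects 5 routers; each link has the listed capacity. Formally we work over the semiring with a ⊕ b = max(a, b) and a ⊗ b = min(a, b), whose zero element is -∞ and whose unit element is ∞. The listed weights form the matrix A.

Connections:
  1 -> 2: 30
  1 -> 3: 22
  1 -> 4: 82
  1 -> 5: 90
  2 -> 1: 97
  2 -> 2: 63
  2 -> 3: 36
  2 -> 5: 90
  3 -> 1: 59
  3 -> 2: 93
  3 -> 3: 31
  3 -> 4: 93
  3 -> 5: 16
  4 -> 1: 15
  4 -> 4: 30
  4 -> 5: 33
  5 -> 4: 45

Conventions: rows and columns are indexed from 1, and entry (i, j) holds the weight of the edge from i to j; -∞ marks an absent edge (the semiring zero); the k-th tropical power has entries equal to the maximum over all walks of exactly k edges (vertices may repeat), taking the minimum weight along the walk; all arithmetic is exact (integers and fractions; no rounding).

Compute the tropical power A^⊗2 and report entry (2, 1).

A^⊗2:
  [30, 30, 30, 45, 33]
  [63, 63, 36, 82, 90]
  [93, 63, 36, 59, 90]
  [15, 15, 15, 33, 30]
  [15, -∞, -∞, 30, 33]
Key observation: the optimum is the walk 2->2->1, with weight 63 min 97 = 63.
Optimal value attained by: walk 2->2->1.
Answer: (A^⊗2)[2][1] = 63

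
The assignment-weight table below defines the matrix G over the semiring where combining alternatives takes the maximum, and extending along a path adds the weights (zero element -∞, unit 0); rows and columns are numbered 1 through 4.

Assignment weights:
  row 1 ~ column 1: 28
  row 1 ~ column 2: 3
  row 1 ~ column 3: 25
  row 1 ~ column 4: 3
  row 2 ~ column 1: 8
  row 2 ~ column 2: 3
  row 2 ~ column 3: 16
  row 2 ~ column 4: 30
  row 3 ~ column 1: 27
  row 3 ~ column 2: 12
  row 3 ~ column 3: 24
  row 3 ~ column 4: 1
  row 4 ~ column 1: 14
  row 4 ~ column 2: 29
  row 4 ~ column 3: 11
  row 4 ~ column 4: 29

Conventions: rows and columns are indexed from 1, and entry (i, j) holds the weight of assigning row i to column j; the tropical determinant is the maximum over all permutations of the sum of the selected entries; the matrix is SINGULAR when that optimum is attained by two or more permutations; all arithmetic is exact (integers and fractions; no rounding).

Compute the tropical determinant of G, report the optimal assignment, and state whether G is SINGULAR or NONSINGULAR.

σ = (1, 2, 3, 4): 28 + 3 + 24 + 29 = 84
σ = (1, 2, 4, 3): 28 + 3 + 1 + 11 = 43
σ = (1, 3, 2, 4): 28 + 16 + 12 + 29 = 85
σ = (1, 3, 4, 2): 28 + 16 + 1 + 29 = 74
σ = (1, 4, 2, 3): 28 + 30 + 12 + 11 = 81
σ = (1, 4, 3, 2): 28 + 30 + 24 + 29 = 111
σ = (2, 1, 3, 4): 3 + 8 + 24 + 29 = 64
σ = (2, 1, 4, 3): 3 + 8 + 1 + 11 = 23
σ = (2, 3, 1, 4): 3 + 16 + 27 + 29 = 75
σ = (2, 3, 4, 1): 3 + 16 + 1 + 14 = 34
σ = (2, 4, 1, 3): 3 + 30 + 27 + 11 = 71
σ = (2, 4, 3, 1): 3 + 30 + 24 + 14 = 71
σ = (3, 1, 2, 4): 25 + 8 + 12 + 29 = 74
σ = (3, 1, 4, 2): 25 + 8 + 1 + 29 = 63
σ = (3, 2, 1, 4): 25 + 3 + 27 + 29 = 84
σ = (3, 2, 4, 1): 25 + 3 + 1 + 14 = 43
σ = (3, 4, 1, 2): 25 + 30 + 27 + 29 = 111
σ = (3, 4, 2, 1): 25 + 30 + 12 + 14 = 81
σ = (4, 1, 2, 3): 3 + 8 + 12 + 11 = 34
σ = (4, 1, 3, 2): 3 + 8 + 24 + 29 = 64
σ = (4, 2, 1, 3): 3 + 3 + 27 + 11 = 44
σ = (4, 2, 3, 1): 3 + 3 + 24 + 14 = 44
σ = (4, 3, 1, 2): 3 + 16 + 27 + 29 = 75
σ = (4, 3, 2, 1): 3 + 16 + 12 + 14 = 45
Optimal value attained by: σ = (1, 4, 3, 2).
Answer: det⊕(G) = 111; verdict: SINGULAR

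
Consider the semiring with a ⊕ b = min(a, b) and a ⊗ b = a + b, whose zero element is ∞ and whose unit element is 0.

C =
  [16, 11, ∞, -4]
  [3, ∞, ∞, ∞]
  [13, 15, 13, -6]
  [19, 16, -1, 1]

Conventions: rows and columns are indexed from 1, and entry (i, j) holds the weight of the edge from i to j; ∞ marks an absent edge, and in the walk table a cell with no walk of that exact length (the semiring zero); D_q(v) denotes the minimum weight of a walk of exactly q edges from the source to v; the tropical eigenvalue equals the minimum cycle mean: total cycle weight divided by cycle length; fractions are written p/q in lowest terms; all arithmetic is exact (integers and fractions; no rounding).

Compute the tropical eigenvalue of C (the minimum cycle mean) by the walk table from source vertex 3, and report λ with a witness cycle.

q=0: [∞, ∞, 0, ∞]
q=1: [13, 15, 13, -6]
q=2: [13, 10, -7, -5]
q=3: [6, 8, -6, -13]
q=4: [6, 3, -14, -12]
Optimal cycle mean attained by: cycle 3->4->3, total (-6) + (-1), length 2.
Answer: λ = -7/2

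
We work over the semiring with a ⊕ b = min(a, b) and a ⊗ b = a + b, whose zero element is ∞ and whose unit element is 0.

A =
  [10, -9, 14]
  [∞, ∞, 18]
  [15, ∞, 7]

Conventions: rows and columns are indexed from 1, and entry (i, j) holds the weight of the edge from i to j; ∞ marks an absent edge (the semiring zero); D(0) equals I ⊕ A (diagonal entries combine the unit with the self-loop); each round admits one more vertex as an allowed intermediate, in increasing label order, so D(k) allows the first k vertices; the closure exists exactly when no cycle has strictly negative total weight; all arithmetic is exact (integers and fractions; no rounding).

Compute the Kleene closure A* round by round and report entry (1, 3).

D(0):
  [0, -9, 14]
  [∞, 0, 18]
  [15, ∞, 0]
D(1):
  [0, -9, 14]
  [∞, 0, 18]
  [15, 6, 0]
D(2):
  [0, -9, 9]
  [∞, 0, 18]
  [15, 6, 0]
D(3):
  [0, -9, 9]
  [33, 0, 18]
  [15, 6, 0]
Answer: A*[1][3] = 9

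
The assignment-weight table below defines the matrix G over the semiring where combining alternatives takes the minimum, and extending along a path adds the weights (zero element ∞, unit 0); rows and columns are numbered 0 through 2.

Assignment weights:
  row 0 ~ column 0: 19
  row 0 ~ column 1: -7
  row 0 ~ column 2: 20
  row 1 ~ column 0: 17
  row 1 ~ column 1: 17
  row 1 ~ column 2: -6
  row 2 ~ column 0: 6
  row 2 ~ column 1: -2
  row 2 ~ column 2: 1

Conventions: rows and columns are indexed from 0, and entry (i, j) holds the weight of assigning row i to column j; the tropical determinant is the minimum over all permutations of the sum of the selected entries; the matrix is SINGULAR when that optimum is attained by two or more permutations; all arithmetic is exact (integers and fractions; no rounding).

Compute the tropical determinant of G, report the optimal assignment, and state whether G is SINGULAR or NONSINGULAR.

σ = (0, 1, 2): 19 + 17 + 1 = 37
σ = (0, 2, 1): 19 + (-6) + (-2) = 11
σ = (1, 0, 2): (-7) + 17 + 1 = 11
σ = (1, 2, 0): (-7) + (-6) + 6 = -7
σ = (2, 0, 1): 20 + 17 + (-2) = 35
σ = (2, 1, 0): 20 + 17 + 6 = 43
Optimal value attained by: σ = (1, 2, 0).
Answer: det⊕(G) = -7; verdict: NONSINGULAR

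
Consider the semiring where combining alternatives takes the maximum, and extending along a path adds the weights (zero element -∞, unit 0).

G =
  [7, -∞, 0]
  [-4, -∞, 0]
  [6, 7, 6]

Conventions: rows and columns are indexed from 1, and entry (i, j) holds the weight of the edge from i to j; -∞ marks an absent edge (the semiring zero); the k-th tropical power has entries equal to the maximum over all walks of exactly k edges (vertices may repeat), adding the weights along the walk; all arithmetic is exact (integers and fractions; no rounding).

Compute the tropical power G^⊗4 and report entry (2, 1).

G^⊗2:
  [14, 7, 7]
  [6, 7, 6]
  [13, 13, 12]
G^⊗3:
  [21, 14, 14]
  [13, 13, 12]
  [20, 19, 18]
G^⊗4:
  [28, 21, 21]
  [20, 19, 18]
  [27, 25, 24]
Key observation: the optimum is the walk 2->3->1->1->1, with weight 0 + 6 + 7 + 7 = 20.
Optimal value attained by: walk 2->3->1->1->1.
Answer: (G^⊗4)[2][1] = 20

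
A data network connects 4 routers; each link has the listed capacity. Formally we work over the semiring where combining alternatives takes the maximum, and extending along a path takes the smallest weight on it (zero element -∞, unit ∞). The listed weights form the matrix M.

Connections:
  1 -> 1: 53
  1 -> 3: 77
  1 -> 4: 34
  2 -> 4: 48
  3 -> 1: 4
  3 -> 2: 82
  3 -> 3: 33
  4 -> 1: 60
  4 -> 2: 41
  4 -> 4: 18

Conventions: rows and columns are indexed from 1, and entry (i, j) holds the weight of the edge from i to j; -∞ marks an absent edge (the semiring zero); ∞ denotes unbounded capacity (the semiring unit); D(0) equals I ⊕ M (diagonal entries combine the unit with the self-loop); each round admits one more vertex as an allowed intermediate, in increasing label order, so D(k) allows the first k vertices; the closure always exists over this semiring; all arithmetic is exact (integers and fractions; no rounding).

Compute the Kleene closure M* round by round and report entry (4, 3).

D(0):
  [∞, -∞, 77, 34]
  [-∞, ∞, -∞, 48]
  [4, 82, ∞, -∞]
  [60, 41, -∞, ∞]
D(1):
  [∞, -∞, 77, 34]
  [-∞, ∞, -∞, 48]
  [4, 82, ∞, 4]
  [60, 41, 60, ∞]
D(2):
  [∞, -∞, 77, 34]
  [-∞, ∞, -∞, 48]
  [4, 82, ∞, 48]
  [60, 41, 60, ∞]
D(3):
  [∞, 77, 77, 48]
  [-∞, ∞, -∞, 48]
  [4, 82, ∞, 48]
  [60, 60, 60, ∞]
D(4):
  [∞, 77, 77, 48]
  [48, ∞, 48, 48]
  [48, 82, ∞, 48]
  [60, 60, 60, ∞]
Answer: M*[4][3] = 60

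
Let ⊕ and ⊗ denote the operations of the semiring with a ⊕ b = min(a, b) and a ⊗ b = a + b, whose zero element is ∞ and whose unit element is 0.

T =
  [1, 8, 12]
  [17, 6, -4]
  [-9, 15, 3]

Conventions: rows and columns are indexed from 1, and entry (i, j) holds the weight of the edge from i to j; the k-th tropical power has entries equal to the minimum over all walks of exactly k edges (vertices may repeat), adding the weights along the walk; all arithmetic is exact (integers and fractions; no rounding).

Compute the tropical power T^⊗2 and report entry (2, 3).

T^⊗2:
  [2, 9, 4]
  [-13, 11, -1]
  [-8, -1, 3]
Key observation: the optimum is the walk 2->3->3, with weight (-4) + 3 = -1.
Optimal value attained by: walk 2->3->3.
Answer: (T^⊗2)[2][3] = -1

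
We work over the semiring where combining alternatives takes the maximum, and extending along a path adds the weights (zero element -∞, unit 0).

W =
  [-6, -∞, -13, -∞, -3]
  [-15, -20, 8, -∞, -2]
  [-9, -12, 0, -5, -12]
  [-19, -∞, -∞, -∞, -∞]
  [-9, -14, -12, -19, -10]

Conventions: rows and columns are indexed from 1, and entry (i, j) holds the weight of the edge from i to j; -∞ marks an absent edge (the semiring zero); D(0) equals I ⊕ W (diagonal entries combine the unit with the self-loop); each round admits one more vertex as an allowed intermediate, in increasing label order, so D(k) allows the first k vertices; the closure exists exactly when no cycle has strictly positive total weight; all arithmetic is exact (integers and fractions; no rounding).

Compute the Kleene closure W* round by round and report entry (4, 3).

D(0):
  [0, -∞, -13, -∞, -3]
  [-15, 0, 8, -∞, -2]
  [-9, -12, 0, -5, -12]
  [-19, -∞, -∞, 0, -∞]
  [-9, -14, -12, -19, 0]
D(1):
  [0, -∞, -13, -∞, -3]
  [-15, 0, 8, -∞, -2]
  [-9, -12, 0, -5, -12]
  [-19, -∞, -32, 0, -22]
  [-9, -14, -12, -19, 0]
D(2):
  [0, -∞, -13, -∞, -3]
  [-15, 0, 8, -∞, -2]
  [-9, -12, 0, -5, -12]
  [-19, -∞, -32, 0, -22]
  [-9, -14, -6, -19, 0]
D(3):
  [0, -25, -13, -18, -3]
  [-1, 0, 8, 3, -2]
  [-9, -12, 0, -5, -12]
  [-19, -44, -32, 0, -22]
  [-9, -14, -6, -11, 0]
D(4):
  [0, -25, -13, -18, -3]
  [-1, 0, 8, 3, -2]
  [-9, -12, 0, -5, -12]
  [-19, -44, -32, 0, -22]
  [-9, -14, -6, -11, 0]
D(5):
  [0, -17, -9, -14, -3]
  [-1, 0, 8, 3, -2]
  [-9, -12, 0, -5, -12]
  [-19, -36, -28, 0, -22]
  [-9, -14, -6, -11, 0]
Answer: W*[4][3] = -28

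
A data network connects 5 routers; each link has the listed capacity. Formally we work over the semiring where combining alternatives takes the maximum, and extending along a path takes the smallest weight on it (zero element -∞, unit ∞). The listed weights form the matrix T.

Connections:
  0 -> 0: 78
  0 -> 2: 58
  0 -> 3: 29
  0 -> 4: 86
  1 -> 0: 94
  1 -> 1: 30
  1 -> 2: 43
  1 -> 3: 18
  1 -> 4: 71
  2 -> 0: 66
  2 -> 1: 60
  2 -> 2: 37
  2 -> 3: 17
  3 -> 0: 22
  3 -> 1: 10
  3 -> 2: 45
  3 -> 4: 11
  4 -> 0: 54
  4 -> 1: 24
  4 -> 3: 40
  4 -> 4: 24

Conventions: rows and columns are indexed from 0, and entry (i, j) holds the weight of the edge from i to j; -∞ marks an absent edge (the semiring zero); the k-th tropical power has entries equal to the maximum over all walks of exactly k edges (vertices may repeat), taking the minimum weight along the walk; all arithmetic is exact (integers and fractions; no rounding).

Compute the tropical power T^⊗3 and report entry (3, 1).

T^⊗2:
  [78, 58, 58, 40, 78]
  [78, 43, 58, 40, 86]
  [66, 37, 58, 29, 66]
  [45, 45, 37, 22, 22]
  [54, 24, 54, 29, 54]
T^⊗3:
  [78, 58, 58, 40, 78]
  [78, 58, 58, 40, 78]
  [66, 58, 58, 40, 66]
  [45, 37, 45, 29, 45]
  [54, 54, 54, 40, 54]
Key observation: the optimum is the walk 3->2->2->1, with weight 45 min 37 min 60 = 37.
Optimal value attained by: walk 3->2->2->1.
Answer: (T^⊗3)[3][1] = 37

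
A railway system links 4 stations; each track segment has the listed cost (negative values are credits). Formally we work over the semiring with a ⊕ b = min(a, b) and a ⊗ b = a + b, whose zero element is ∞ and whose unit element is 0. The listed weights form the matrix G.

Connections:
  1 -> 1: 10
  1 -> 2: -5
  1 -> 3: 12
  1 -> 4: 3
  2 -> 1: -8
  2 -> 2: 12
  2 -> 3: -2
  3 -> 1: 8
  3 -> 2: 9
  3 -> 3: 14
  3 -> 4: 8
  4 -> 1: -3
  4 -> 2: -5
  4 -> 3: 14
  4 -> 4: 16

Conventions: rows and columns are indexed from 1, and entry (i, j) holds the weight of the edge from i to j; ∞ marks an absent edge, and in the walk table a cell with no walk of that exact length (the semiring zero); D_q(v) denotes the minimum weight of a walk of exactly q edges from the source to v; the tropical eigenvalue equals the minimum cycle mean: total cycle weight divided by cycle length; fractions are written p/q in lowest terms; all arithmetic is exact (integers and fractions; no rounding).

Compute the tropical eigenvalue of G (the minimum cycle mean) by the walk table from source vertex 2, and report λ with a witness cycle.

q=0: [∞, 0, ∞, ∞]
q=1: [-8, 12, -2, ∞]
q=2: [2, -13, 4, -5]
q=3: [-21, -10, -15, 5]
q=4: [-18, -26, -12, -18]
Optimal cycle mean attained by: cycle 1->2->1, total (-5) + (-8), length 2.
Answer: λ = -13/2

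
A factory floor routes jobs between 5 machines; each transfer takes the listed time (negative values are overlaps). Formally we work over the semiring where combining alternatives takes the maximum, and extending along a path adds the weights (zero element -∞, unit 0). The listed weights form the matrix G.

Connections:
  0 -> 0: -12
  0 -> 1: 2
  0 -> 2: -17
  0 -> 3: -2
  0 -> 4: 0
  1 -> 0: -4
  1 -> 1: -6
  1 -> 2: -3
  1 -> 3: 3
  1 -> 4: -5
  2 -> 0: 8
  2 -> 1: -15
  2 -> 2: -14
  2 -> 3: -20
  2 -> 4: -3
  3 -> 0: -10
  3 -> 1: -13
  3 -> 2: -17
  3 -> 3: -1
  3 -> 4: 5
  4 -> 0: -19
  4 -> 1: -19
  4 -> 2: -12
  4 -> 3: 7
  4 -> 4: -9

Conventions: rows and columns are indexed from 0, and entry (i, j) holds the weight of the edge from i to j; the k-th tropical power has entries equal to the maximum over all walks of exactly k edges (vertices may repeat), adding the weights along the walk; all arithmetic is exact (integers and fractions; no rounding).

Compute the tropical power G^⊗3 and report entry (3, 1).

G^⊗2:
  [-2, -4, -1, 7, 3]
  [5, -2, -9, 2, 8]
  [-4, 10, -9, 6, 8]
  [-9, -8, -7, 12, 4]
  [-3, -6, -10, 6, 12]
G^⊗3:
  [7, 0, -7, 10, 12]
  [-1, 7, -4, 15, 7]
  [6, 4, 7, 15, 11]
  [2, -1, -5, 11, 17]
  [-2, -1, 0, 19, 11]
Key observation: the optimum is the walk 3->4->3->1, with weight 5 + 7 + (-13) = -1.
Optimal value attained by: walk 3->4->3->1.
Answer: (G^⊗3)[3][1] = -1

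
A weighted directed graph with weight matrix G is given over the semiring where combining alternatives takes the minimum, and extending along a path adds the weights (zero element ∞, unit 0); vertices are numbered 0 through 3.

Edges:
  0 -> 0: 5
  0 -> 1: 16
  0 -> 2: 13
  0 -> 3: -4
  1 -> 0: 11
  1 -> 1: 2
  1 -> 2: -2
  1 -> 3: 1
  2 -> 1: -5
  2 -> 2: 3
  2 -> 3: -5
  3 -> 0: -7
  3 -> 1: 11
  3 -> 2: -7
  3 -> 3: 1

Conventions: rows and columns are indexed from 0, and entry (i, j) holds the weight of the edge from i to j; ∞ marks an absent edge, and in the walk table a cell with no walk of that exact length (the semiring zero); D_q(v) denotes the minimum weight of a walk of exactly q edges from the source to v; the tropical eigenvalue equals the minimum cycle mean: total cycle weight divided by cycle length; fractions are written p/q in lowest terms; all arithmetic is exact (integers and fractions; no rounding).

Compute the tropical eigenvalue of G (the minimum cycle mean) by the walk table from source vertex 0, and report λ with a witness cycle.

q=0: [0, ∞, ∞, ∞]
q=1: [5, 16, 13, -4]
q=2: [-11, 7, -11, -3]
q=3: [-10, -16, -10, -16]
q=4: [-23, -15, -23, -15]
Optimal cycle mean attained by: cycle 2->3->2, total (-5) + (-7), length 2.
Answer: λ = -6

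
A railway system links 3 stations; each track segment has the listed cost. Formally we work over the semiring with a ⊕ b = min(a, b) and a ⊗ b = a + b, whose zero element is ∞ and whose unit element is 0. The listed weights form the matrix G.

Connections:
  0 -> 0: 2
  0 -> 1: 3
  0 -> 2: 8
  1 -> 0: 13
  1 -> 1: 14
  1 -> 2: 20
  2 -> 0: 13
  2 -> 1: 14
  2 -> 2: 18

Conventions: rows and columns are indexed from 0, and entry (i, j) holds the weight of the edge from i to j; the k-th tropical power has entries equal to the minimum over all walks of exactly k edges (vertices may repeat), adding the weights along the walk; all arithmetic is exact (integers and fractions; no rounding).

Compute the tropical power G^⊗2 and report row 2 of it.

G^⊗2:
  [4, 5, 10]
  [15, 16, 21]
  [15, 16, 21]
Answer: row 2 of G^⊗2 = [15, 16, 21]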